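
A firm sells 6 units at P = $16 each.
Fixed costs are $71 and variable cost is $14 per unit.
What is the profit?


Total Revenue = P * Q = 16 * 6 = $96
Total Cost = FC + VC*Q = 71 + 14*6 = $155
Profit = TR - TC = 96 - 155 = $-59

$-59


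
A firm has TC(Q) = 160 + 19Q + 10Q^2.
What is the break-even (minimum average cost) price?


AC(Q) = 160/Q + 19 + 10Q
To minimize: dAC/dQ = -160/Q^2 + 10 = 0
Q^2 = 160/10 = 16
Q* = 4
Min AC = 160/4 + 19 + 10*4
Min AC = 40 + 19 + 40 = 99

99


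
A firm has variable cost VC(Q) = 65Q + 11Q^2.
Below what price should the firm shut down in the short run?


AVC(Q) = VC(Q)/Q = 65 + 11Q
AVC is increasing in Q, so minimum AVC is at Q -> 0+.
Min AVC = 65
The firm should shut down if P < 65.

65


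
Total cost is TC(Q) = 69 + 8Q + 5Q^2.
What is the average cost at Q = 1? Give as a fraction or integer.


TC(1) = 69 + 8*1 + 5*1^2
TC(1) = 69 + 8 + 5 = 82
AC = TC/Q = 82/1 = 82

82


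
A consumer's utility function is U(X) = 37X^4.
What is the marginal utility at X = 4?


MU = dU/dX = 37*4*X^(4-1)
MU = 148*X^3
At X = 4:
MU = 148 * 4^3
MU = 148 * 64 = 9472

9472


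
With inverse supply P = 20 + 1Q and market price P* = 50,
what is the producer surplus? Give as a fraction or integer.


Minimum supply price (at Q=0): P_min = 20
Quantity supplied at P* = 50:
Q* = (50 - 20)/1 = 30
PS = (1/2) * Q* * (P* - P_min)
PS = (1/2) * 30 * (50 - 20)
PS = (1/2) * 30 * 30 = 450

450


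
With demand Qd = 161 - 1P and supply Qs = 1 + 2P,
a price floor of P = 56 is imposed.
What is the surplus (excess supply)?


At P = 56:
Qd = 161 - 1*56 = 105
Qs = 1 + 2*56 = 113
Surplus = Qs - Qd = 113 - 105 = 8

8


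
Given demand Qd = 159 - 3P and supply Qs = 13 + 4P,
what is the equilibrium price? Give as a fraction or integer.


At equilibrium, Qd = Qs.
159 - 3P = 13 + 4P
159 - 13 = 3P + 4P
146 = 7P
P* = 146/7 = 146/7

146/7


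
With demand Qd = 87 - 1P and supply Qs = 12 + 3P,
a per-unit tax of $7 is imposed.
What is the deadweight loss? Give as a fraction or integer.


Pre-tax equilibrium quantity: Q* = 273/4
Post-tax equilibrium quantity: Q_tax = 63
Reduction in quantity: Q* - Q_tax = 21/4
DWL = (1/2) * tax * (Q* - Q_tax)
DWL = (1/2) * 7 * 21/4 = 147/8

147/8


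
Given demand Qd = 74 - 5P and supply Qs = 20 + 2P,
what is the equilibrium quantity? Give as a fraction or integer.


First find equilibrium price:
74 - 5P = 20 + 2P
P* = 54/7 = 54/7
Then substitute into demand:
Q* = 74 - 5 * 54/7 = 248/7

248/7


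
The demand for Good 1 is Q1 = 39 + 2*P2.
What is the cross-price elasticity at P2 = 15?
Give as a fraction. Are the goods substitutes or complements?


dQ1/dP2 = 2
At P2 = 15: Q1 = 39 + 2*15 = 69
Exy = (dQ1/dP2)(P2/Q1) = 2 * 15 / 69 = 10/23
Since Exy > 0, the goods are substitutes.

10/23 (substitutes)


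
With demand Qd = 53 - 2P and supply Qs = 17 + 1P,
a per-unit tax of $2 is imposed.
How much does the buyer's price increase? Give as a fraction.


With a per-unit tax, the buyer's price increase depends on relative slopes.
Supply slope: d = 1, Demand slope: b = 2
Buyer's price increase = d * tax / (b + d)
= 1 * 2 / (2 + 1)
= 2 / 3 = 2/3

2/3


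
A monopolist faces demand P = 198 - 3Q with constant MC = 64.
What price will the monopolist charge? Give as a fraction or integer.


MR = 198 - 6Q
Set MR = MC: 198 - 6Q = 64
Q* = 67/3
Substitute into demand:
P* = 198 - 3*67/3 = 131

131


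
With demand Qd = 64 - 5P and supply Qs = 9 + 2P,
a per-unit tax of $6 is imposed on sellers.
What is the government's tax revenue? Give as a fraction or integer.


With tax on sellers, new supply: Qs' = 9 + 2(P - 6)
= 2P - 3
New equilibrium quantity:
Q_new = 113/7
Tax revenue = tax * Q_new = 6 * 113/7 = 678/7

678/7


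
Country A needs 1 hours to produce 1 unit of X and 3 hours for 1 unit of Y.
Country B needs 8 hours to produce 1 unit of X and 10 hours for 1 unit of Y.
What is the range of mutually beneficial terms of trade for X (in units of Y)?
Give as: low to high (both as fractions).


Opportunity cost of X for Country A = hours_X / hours_Y = 1/3 = 1/3 units of Y
Opportunity cost of X for Country B = hours_X / hours_Y = 8/10 = 4/5 units of Y
Terms of trade must be between the two opportunity costs.
Range: 1/3 to 4/5

1/3 to 4/5


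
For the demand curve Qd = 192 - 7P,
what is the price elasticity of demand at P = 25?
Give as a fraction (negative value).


dQ/dP = -7
At P = 25: Q = 192 - 7*25 = 17
E = (dQ/dP)(P/Q) = (-7)(25/17) = -175/17

-175/17


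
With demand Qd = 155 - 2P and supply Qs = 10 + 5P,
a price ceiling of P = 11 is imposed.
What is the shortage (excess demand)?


At P = 11:
Qd = 155 - 2*11 = 133
Qs = 10 + 5*11 = 65
Shortage = Qd - Qs = 133 - 65 = 68

68


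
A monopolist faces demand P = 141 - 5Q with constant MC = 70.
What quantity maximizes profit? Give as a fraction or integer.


TR = P*Q = (141 - 5Q)Q = 141Q - 5Q^2
MR = dTR/dQ = 141 - 10Q
Set MR = MC:
141 - 10Q = 70
71 = 10Q
Q* = 71/10 = 71/10

71/10


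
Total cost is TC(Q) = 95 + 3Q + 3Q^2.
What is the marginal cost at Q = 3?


MC = dTC/dQ = 3 + 2*3*Q
At Q = 3:
MC = 3 + 6*3
MC = 3 + 18 = 21

21


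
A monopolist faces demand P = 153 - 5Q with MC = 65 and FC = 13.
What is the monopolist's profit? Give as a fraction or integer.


MR = MC: 153 - 10Q = 65
Q* = 44/5
P* = 153 - 5*44/5 = 109
Profit = (P* - MC)*Q* - FC
= (109 - 65)*44/5 - 13
= 44*44/5 - 13
= 1936/5 - 13 = 1871/5

1871/5


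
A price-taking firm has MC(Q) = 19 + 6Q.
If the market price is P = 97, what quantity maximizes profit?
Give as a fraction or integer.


In perfect competition, profit is maximized where P = MC.
97 = 19 + 6Q
78 = 6Q
Q* = 78/6 = 13

13


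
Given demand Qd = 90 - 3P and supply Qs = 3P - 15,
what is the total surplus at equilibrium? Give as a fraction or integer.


Find equilibrium: 90 - 3P = 3P - 15
90 + 15 = 6P
P* = 105/6 = 35/2
Q* = 3*35/2 - 15 = 75/2
Inverse demand: P = 30 - Q/3, so P_max = 30
Inverse supply: P = 5 + Q/3, so P_min = 5
CS = (1/2) * 75/2 * (30 - 35/2) = 1875/8
PS = (1/2) * 75/2 * (35/2 - 5) = 1875/8
TS = CS + PS = 1875/8 + 1875/8 = 1875/4

1875/4


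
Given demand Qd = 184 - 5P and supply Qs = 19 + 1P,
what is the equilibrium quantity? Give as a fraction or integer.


First find equilibrium price:
184 - 5P = 19 + 1P
P* = 165/6 = 55/2
Then substitute into demand:
Q* = 184 - 5 * 55/2 = 93/2

93/2


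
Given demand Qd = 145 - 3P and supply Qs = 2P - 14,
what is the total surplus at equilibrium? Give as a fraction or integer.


Find equilibrium: 145 - 3P = 2P - 14
145 + 14 = 5P
P* = 159/5 = 159/5
Q* = 2*159/5 - 14 = 248/5
Inverse demand: P = 145/3 - Q/3, so P_max = 145/3
Inverse supply: P = 7 + Q/2, so P_min = 7
CS = (1/2) * 248/5 * (145/3 - 159/5) = 30752/75
PS = (1/2) * 248/5 * (159/5 - 7) = 15376/25
TS = CS + PS = 30752/75 + 15376/25 = 15376/15

15376/15


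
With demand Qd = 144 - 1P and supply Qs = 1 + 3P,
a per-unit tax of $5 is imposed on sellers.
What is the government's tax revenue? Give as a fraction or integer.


With tax on sellers, new supply: Qs' = 1 + 3(P - 5)
= 3P - 14
New equilibrium quantity:
Q_new = 209/2
Tax revenue = tax * Q_new = 5 * 209/2 = 1045/2

1045/2


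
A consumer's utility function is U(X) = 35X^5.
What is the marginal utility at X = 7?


MU = dU/dX = 35*5*X^(5-1)
MU = 175*X^4
At X = 7:
MU = 175 * 7^4
MU = 175 * 2401 = 420175

420175


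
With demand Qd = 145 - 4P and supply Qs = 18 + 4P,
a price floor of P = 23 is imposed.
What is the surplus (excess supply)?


At P = 23:
Qd = 145 - 4*23 = 53
Qs = 18 + 4*23 = 110
Surplus = Qs - Qd = 110 - 53 = 57

57


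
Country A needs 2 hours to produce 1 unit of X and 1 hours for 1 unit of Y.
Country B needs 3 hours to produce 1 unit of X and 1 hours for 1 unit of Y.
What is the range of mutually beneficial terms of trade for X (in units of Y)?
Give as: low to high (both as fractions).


Opportunity cost of X for Country A = hours_X / hours_Y = 2/1 = 2 units of Y
Opportunity cost of X for Country B = hours_X / hours_Y = 3/1 = 3 units of Y
Terms of trade must be between the two opportunity costs.
Range: 2 to 3

2 to 3


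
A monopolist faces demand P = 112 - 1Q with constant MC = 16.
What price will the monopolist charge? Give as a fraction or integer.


MR = 112 - 2Q
Set MR = MC: 112 - 2Q = 16
Q* = 48
Substitute into demand:
P* = 112 - 1*48 = 64

64


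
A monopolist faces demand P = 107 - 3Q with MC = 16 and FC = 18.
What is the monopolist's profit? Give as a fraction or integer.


MR = MC: 107 - 6Q = 16
Q* = 91/6
P* = 107 - 3*91/6 = 123/2
Profit = (P* - MC)*Q* - FC
= (123/2 - 16)*91/6 - 18
= 91/2*91/6 - 18
= 8281/12 - 18 = 8065/12

8065/12


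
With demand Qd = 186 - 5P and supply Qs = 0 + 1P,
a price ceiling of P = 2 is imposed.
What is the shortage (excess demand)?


At P = 2:
Qd = 186 - 5*2 = 176
Qs = 0 + 1*2 = 2
Shortage = Qd - Qs = 176 - 2 = 174

174


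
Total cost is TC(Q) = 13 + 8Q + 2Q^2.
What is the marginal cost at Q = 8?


MC = dTC/dQ = 8 + 2*2*Q
At Q = 8:
MC = 8 + 4*8
MC = 8 + 32 = 40

40


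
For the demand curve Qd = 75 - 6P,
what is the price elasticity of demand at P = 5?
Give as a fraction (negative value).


dQ/dP = -6
At P = 5: Q = 75 - 6*5 = 45
E = (dQ/dP)(P/Q) = (-6)(5/45) = -2/3

-2/3


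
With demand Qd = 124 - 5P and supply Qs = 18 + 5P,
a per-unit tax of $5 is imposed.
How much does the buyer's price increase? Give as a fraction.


With a per-unit tax, the buyer's price increase depends on relative slopes.
Supply slope: d = 5, Demand slope: b = 5
Buyer's price increase = d * tax / (b + d)
= 5 * 5 / (5 + 5)
= 25 / 10 = 5/2

5/2


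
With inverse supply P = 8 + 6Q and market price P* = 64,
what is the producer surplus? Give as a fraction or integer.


Minimum supply price (at Q=0): P_min = 8
Quantity supplied at P* = 64:
Q* = (64 - 8)/6 = 28/3
PS = (1/2) * Q* * (P* - P_min)
PS = (1/2) * 28/3 * (64 - 8)
PS = (1/2) * 28/3 * 56 = 784/3

784/3


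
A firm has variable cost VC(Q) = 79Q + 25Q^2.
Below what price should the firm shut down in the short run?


AVC(Q) = VC(Q)/Q = 79 + 25Q
AVC is increasing in Q, so minimum AVC is at Q -> 0+.
Min AVC = 79
The firm should shut down if P < 79.

79


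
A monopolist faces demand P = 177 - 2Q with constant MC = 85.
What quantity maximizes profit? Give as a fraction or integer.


TR = P*Q = (177 - 2Q)Q = 177Q - 2Q^2
MR = dTR/dQ = 177 - 4Q
Set MR = MC:
177 - 4Q = 85
92 = 4Q
Q* = 92/4 = 23

23


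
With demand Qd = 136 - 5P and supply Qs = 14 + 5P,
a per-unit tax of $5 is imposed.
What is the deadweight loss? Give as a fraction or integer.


Pre-tax equilibrium quantity: Q* = 75
Post-tax equilibrium quantity: Q_tax = 125/2
Reduction in quantity: Q* - Q_tax = 25/2
DWL = (1/2) * tax * (Q* - Q_tax)
DWL = (1/2) * 5 * 25/2 = 125/4

125/4


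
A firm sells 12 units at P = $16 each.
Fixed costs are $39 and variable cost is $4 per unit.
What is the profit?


Total Revenue = P * Q = 16 * 12 = $192
Total Cost = FC + VC*Q = 39 + 4*12 = $87
Profit = TR - TC = 192 - 87 = $105

$105


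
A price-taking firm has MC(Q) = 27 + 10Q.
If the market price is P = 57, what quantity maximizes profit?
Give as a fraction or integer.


In perfect competition, profit is maximized where P = MC.
57 = 27 + 10Q
30 = 10Q
Q* = 30/10 = 3

3


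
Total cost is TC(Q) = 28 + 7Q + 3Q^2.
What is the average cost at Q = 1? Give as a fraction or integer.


TC(1) = 28 + 7*1 + 3*1^2
TC(1) = 28 + 7 + 3 = 38
AC = TC/Q = 38/1 = 38

38


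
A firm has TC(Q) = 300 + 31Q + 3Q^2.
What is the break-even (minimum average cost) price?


AC(Q) = 300/Q + 31 + 3Q
To minimize: dAC/dQ = -300/Q^2 + 3 = 0
Q^2 = 300/3 = 100
Q* = 10
Min AC = 300/10 + 31 + 3*10
Min AC = 30 + 31 + 30 = 91

91


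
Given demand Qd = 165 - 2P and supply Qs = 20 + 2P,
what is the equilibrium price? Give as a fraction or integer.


At equilibrium, Qd = Qs.
165 - 2P = 20 + 2P
165 - 20 = 2P + 2P
145 = 4P
P* = 145/4 = 145/4

145/4


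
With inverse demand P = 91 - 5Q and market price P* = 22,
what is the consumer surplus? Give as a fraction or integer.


Maximum willingness to pay (at Q=0): P_max = 91
Quantity demanded at P* = 22:
Q* = (91 - 22)/5 = 69/5
CS = (1/2) * Q* * (P_max - P*)
CS = (1/2) * 69/5 * (91 - 22)
CS = (1/2) * 69/5 * 69 = 4761/10

4761/10


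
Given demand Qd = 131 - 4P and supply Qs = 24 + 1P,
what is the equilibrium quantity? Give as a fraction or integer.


First find equilibrium price:
131 - 4P = 24 + 1P
P* = 107/5 = 107/5
Then substitute into demand:
Q* = 131 - 4 * 107/5 = 227/5

227/5


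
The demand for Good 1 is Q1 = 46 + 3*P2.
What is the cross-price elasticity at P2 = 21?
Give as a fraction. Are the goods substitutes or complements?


dQ1/dP2 = 3
At P2 = 21: Q1 = 46 + 3*21 = 109
Exy = (dQ1/dP2)(P2/Q1) = 3 * 21 / 109 = 63/109
Since Exy > 0, the goods are substitutes.

63/109 (substitutes)


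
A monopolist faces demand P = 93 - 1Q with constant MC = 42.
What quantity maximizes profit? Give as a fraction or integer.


TR = P*Q = (93 - 1Q)Q = 93Q - 1Q^2
MR = dTR/dQ = 93 - 2Q
Set MR = MC:
93 - 2Q = 42
51 = 2Q
Q* = 51/2 = 51/2

51/2


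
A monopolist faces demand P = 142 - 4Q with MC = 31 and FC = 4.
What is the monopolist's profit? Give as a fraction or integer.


MR = MC: 142 - 8Q = 31
Q* = 111/8
P* = 142 - 4*111/8 = 173/2
Profit = (P* - MC)*Q* - FC
= (173/2 - 31)*111/8 - 4
= 111/2*111/8 - 4
= 12321/16 - 4 = 12257/16

12257/16


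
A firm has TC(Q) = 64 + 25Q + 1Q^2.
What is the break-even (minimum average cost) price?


AC(Q) = 64/Q + 25 + 1Q
To minimize: dAC/dQ = -64/Q^2 + 1 = 0
Q^2 = 64/1 = 64
Q* = 8
Min AC = 64/8 + 25 + 1*8
Min AC = 8 + 25 + 8 = 41

41


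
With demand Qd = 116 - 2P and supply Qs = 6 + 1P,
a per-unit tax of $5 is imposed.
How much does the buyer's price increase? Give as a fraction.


With a per-unit tax, the buyer's price increase depends on relative slopes.
Supply slope: d = 1, Demand slope: b = 2
Buyer's price increase = d * tax / (b + d)
= 1 * 5 / (2 + 1)
= 5 / 3 = 5/3

5/3


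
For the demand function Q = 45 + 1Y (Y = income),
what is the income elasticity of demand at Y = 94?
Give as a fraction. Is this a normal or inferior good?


dQ/dY = 1
At Y = 94: Q = 45 + 1*94 = 139
Ey = (dQ/dY)(Y/Q) = 1 * 94 / 139 = 94/139
Since Ey > 0, this is a normal good.

94/139 (normal good)


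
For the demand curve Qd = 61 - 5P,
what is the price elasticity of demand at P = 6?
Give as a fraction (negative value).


dQ/dP = -5
At P = 6: Q = 61 - 5*6 = 31
E = (dQ/dP)(P/Q) = (-5)(6/31) = -30/31

-30/31


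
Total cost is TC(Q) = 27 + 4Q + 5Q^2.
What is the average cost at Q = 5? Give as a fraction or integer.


TC(5) = 27 + 4*5 + 5*5^2
TC(5) = 27 + 20 + 125 = 172
AC = TC/Q = 172/5 = 172/5

172/5


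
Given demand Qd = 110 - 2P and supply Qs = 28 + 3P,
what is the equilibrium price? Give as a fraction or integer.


At equilibrium, Qd = Qs.
110 - 2P = 28 + 3P
110 - 28 = 2P + 3P
82 = 5P
P* = 82/5 = 82/5

82/5


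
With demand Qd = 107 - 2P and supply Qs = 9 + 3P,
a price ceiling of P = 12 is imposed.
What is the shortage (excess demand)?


At P = 12:
Qd = 107 - 2*12 = 83
Qs = 9 + 3*12 = 45
Shortage = Qd - Qs = 83 - 45 = 38

38


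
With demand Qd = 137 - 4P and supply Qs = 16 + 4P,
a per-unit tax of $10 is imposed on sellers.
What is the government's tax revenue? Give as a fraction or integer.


With tax on sellers, new supply: Qs' = 16 + 4(P - 10)
= 4P - 24
New equilibrium quantity:
Q_new = 113/2
Tax revenue = tax * Q_new = 10 * 113/2 = 565

565


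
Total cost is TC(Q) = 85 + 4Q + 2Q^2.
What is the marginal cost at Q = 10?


MC = dTC/dQ = 4 + 2*2*Q
At Q = 10:
MC = 4 + 4*10
MC = 4 + 40 = 44

44


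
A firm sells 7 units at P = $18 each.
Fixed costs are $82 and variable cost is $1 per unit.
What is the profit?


Total Revenue = P * Q = 18 * 7 = $126
Total Cost = FC + VC*Q = 82 + 1*7 = $89
Profit = TR - TC = 126 - 89 = $37

$37


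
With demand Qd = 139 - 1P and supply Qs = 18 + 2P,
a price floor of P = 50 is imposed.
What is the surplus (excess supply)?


At P = 50:
Qd = 139 - 1*50 = 89
Qs = 18 + 2*50 = 118
Surplus = Qs - Qd = 118 - 89 = 29

29


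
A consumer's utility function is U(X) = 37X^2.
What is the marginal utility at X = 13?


MU = dU/dX = 37*2*X^(2-1)
MU = 74*X^1
At X = 13:
MU = 74 * 13^1
MU = 74 * 13 = 962

962


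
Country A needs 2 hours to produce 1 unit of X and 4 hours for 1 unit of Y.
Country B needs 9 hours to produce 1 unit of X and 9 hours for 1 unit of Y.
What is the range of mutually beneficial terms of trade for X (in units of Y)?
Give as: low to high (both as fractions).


Opportunity cost of X for Country A = hours_X / hours_Y = 2/4 = 1/2 units of Y
Opportunity cost of X for Country B = hours_X / hours_Y = 9/9 = 1 units of Y
Terms of trade must be between the two opportunity costs.
Range: 1/2 to 1

1/2 to 1


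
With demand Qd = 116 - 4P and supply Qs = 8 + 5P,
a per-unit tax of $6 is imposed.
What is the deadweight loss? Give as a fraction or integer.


Pre-tax equilibrium quantity: Q* = 68
Post-tax equilibrium quantity: Q_tax = 164/3
Reduction in quantity: Q* - Q_tax = 40/3
DWL = (1/2) * tax * (Q* - Q_tax)
DWL = (1/2) * 6 * 40/3 = 40

40


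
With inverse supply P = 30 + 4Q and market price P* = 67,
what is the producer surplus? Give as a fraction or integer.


Minimum supply price (at Q=0): P_min = 30
Quantity supplied at P* = 67:
Q* = (67 - 30)/4 = 37/4
PS = (1/2) * Q* * (P* - P_min)
PS = (1/2) * 37/4 * (67 - 30)
PS = (1/2) * 37/4 * 37 = 1369/8

1369/8


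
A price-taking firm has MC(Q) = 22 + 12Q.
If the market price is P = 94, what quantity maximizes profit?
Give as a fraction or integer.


In perfect competition, profit is maximized where P = MC.
94 = 22 + 12Q
72 = 12Q
Q* = 72/12 = 6

6


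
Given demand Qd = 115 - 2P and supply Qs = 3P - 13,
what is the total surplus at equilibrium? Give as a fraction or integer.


Find equilibrium: 115 - 2P = 3P - 13
115 + 13 = 5P
P* = 128/5 = 128/5
Q* = 3*128/5 - 13 = 319/5
Inverse demand: P = 115/2 - Q/2, so P_max = 115/2
Inverse supply: P = 13/3 + Q/3, so P_min = 13/3
CS = (1/2) * 319/5 * (115/2 - 128/5) = 101761/100
PS = (1/2) * 319/5 * (128/5 - 13/3) = 101761/150
TS = CS + PS = 101761/100 + 101761/150 = 101761/60

101761/60


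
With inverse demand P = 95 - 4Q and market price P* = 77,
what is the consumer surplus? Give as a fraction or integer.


Maximum willingness to pay (at Q=0): P_max = 95
Quantity demanded at P* = 77:
Q* = (95 - 77)/4 = 9/2
CS = (1/2) * Q* * (P_max - P*)
CS = (1/2) * 9/2 * (95 - 77)
CS = (1/2) * 9/2 * 18 = 81/2

81/2


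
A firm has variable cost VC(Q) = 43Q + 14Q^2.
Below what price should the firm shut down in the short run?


AVC(Q) = VC(Q)/Q = 43 + 14Q
AVC is increasing in Q, so minimum AVC is at Q -> 0+.
Min AVC = 43
The firm should shut down if P < 43.

43


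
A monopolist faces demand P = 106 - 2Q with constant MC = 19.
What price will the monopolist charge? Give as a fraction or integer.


MR = 106 - 4Q
Set MR = MC: 106 - 4Q = 19
Q* = 87/4
Substitute into demand:
P* = 106 - 2*87/4 = 125/2

125/2


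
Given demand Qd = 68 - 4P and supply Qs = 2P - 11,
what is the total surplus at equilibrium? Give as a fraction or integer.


Find equilibrium: 68 - 4P = 2P - 11
68 + 11 = 6P
P* = 79/6 = 79/6
Q* = 2*79/6 - 11 = 46/3
Inverse demand: P = 17 - Q/4, so P_max = 17
Inverse supply: P = 11/2 + Q/2, so P_min = 11/2
CS = (1/2) * 46/3 * (17 - 79/6) = 529/18
PS = (1/2) * 46/3 * (79/6 - 11/2) = 529/9
TS = CS + PS = 529/18 + 529/9 = 529/6

529/6


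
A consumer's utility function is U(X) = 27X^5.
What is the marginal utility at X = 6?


MU = dU/dX = 27*5*X^(5-1)
MU = 135*X^4
At X = 6:
MU = 135 * 6^4
MU = 135 * 1296 = 174960

174960


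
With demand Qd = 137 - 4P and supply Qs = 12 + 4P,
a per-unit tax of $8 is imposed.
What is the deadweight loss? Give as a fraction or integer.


Pre-tax equilibrium quantity: Q* = 149/2
Post-tax equilibrium quantity: Q_tax = 117/2
Reduction in quantity: Q* - Q_tax = 16
DWL = (1/2) * tax * (Q* - Q_tax)
DWL = (1/2) * 8 * 16 = 64

64


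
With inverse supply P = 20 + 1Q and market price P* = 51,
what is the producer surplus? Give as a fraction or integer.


Minimum supply price (at Q=0): P_min = 20
Quantity supplied at P* = 51:
Q* = (51 - 20)/1 = 31
PS = (1/2) * Q* * (P* - P_min)
PS = (1/2) * 31 * (51 - 20)
PS = (1/2) * 31 * 31 = 961/2

961/2


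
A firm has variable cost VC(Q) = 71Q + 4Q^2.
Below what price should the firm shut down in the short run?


AVC(Q) = VC(Q)/Q = 71 + 4Q
AVC is increasing in Q, so minimum AVC is at Q -> 0+.
Min AVC = 71
The firm should shut down if P < 71.

71


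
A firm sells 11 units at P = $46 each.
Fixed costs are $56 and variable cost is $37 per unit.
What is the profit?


Total Revenue = P * Q = 46 * 11 = $506
Total Cost = FC + VC*Q = 56 + 37*11 = $463
Profit = TR - TC = 506 - 463 = $43

$43


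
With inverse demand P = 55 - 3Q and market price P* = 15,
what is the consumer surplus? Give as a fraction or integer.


Maximum willingness to pay (at Q=0): P_max = 55
Quantity demanded at P* = 15:
Q* = (55 - 15)/3 = 40/3
CS = (1/2) * Q* * (P_max - P*)
CS = (1/2) * 40/3 * (55 - 15)
CS = (1/2) * 40/3 * 40 = 800/3

800/3


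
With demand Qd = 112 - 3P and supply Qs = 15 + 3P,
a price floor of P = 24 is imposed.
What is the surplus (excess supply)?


At P = 24:
Qd = 112 - 3*24 = 40
Qs = 15 + 3*24 = 87
Surplus = Qs - Qd = 87 - 40 = 47

47


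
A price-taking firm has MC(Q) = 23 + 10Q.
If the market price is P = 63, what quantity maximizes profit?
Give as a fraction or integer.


In perfect competition, profit is maximized where P = MC.
63 = 23 + 10Q
40 = 10Q
Q* = 40/10 = 4

4


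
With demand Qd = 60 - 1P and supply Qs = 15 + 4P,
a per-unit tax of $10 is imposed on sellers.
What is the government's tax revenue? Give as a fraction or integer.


With tax on sellers, new supply: Qs' = 15 + 4(P - 10)
= 4P - 25
New equilibrium quantity:
Q_new = 43
Tax revenue = tax * Q_new = 10 * 43 = 430

430


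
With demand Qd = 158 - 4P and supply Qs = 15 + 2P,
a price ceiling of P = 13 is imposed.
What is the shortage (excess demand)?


At P = 13:
Qd = 158 - 4*13 = 106
Qs = 15 + 2*13 = 41
Shortage = Qd - Qs = 106 - 41 = 65

65


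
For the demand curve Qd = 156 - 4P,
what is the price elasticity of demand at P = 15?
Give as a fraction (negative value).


dQ/dP = -4
At P = 15: Q = 156 - 4*15 = 96
E = (dQ/dP)(P/Q) = (-4)(15/96) = -5/8

-5/8


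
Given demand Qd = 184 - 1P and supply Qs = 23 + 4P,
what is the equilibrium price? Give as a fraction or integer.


At equilibrium, Qd = Qs.
184 - 1P = 23 + 4P
184 - 23 = 1P + 4P
161 = 5P
P* = 161/5 = 161/5

161/5


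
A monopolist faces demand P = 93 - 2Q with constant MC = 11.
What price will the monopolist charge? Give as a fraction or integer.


MR = 93 - 4Q
Set MR = MC: 93 - 4Q = 11
Q* = 41/2
Substitute into demand:
P* = 93 - 2*41/2 = 52

52


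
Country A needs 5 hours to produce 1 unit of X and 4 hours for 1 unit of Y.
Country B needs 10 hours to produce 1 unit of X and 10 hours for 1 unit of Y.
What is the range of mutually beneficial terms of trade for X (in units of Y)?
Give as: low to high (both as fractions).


Opportunity cost of X for Country A = hours_X / hours_Y = 5/4 = 5/4 units of Y
Opportunity cost of X for Country B = hours_X / hours_Y = 10/10 = 1 units of Y
Terms of trade must be between the two opportunity costs.
Range: 1 to 5/4

1 to 5/4


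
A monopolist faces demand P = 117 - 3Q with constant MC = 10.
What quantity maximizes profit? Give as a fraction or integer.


TR = P*Q = (117 - 3Q)Q = 117Q - 3Q^2
MR = dTR/dQ = 117 - 6Q
Set MR = MC:
117 - 6Q = 10
107 = 6Q
Q* = 107/6 = 107/6

107/6


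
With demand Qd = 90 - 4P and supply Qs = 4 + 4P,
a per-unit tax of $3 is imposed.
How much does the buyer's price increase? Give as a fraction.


With a per-unit tax, the buyer's price increase depends on relative slopes.
Supply slope: d = 4, Demand slope: b = 4
Buyer's price increase = d * tax / (b + d)
= 4 * 3 / (4 + 4)
= 12 / 8 = 3/2

3/2


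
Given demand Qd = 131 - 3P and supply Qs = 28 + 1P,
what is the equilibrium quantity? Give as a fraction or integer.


First find equilibrium price:
131 - 3P = 28 + 1P
P* = 103/4 = 103/4
Then substitute into demand:
Q* = 131 - 3 * 103/4 = 215/4

215/4


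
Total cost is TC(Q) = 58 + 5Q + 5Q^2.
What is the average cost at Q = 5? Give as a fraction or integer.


TC(5) = 58 + 5*5 + 5*5^2
TC(5) = 58 + 25 + 125 = 208
AC = TC/Q = 208/5 = 208/5

208/5


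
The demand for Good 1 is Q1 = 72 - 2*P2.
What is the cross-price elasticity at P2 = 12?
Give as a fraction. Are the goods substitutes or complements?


dQ1/dP2 = -2
At P2 = 12: Q1 = 72 - 2*12 = 48
Exy = (dQ1/dP2)(P2/Q1) = -2 * 12 / 48 = -1/2
Since Exy < 0, the goods are complements.

-1/2 (complements)


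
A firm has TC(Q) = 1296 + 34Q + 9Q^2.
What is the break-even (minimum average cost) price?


AC(Q) = 1296/Q + 34 + 9Q
To minimize: dAC/dQ = -1296/Q^2 + 9 = 0
Q^2 = 1296/9 = 144
Q* = 12
Min AC = 1296/12 + 34 + 9*12
Min AC = 108 + 34 + 108 = 250

250


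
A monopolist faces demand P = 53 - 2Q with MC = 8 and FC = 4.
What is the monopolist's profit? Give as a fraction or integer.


MR = MC: 53 - 4Q = 8
Q* = 45/4
P* = 53 - 2*45/4 = 61/2
Profit = (P* - MC)*Q* - FC
= (61/2 - 8)*45/4 - 4
= 45/2*45/4 - 4
= 2025/8 - 4 = 1993/8

1993/8


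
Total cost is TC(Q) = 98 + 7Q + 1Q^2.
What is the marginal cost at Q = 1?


MC = dTC/dQ = 7 + 2*1*Q
At Q = 1:
MC = 7 + 2*1
MC = 7 + 2 = 9

9


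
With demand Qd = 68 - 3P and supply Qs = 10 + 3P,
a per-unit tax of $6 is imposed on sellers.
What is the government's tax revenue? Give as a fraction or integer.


With tax on sellers, new supply: Qs' = 10 + 3(P - 6)
= 3P - 8
New equilibrium quantity:
Q_new = 30
Tax revenue = tax * Q_new = 6 * 30 = 180

180


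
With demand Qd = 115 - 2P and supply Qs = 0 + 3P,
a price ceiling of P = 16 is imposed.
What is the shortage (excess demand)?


At P = 16:
Qd = 115 - 2*16 = 83
Qs = 0 + 3*16 = 48
Shortage = Qd - Qs = 83 - 48 = 35

35


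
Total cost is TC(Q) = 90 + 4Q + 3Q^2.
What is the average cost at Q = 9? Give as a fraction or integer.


TC(9) = 90 + 4*9 + 3*9^2
TC(9) = 90 + 36 + 243 = 369
AC = TC/Q = 369/9 = 41

41


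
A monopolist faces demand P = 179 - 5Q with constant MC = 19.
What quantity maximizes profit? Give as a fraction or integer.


TR = P*Q = (179 - 5Q)Q = 179Q - 5Q^2
MR = dTR/dQ = 179 - 10Q
Set MR = MC:
179 - 10Q = 19
160 = 10Q
Q* = 160/10 = 16

16


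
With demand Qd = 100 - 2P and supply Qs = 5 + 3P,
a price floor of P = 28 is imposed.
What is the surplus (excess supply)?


At P = 28:
Qd = 100 - 2*28 = 44
Qs = 5 + 3*28 = 89
Surplus = Qs - Qd = 89 - 44 = 45

45


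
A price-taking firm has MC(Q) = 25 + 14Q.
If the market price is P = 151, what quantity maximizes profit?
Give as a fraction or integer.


In perfect competition, profit is maximized where P = MC.
151 = 25 + 14Q
126 = 14Q
Q* = 126/14 = 9

9


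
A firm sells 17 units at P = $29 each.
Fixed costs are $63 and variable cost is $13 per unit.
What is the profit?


Total Revenue = P * Q = 29 * 17 = $493
Total Cost = FC + VC*Q = 63 + 13*17 = $284
Profit = TR - TC = 493 - 284 = $209

$209


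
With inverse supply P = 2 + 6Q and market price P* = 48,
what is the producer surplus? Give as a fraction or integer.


Minimum supply price (at Q=0): P_min = 2
Quantity supplied at P* = 48:
Q* = (48 - 2)/6 = 23/3
PS = (1/2) * Q* * (P* - P_min)
PS = (1/2) * 23/3 * (48 - 2)
PS = (1/2) * 23/3 * 46 = 529/3

529/3


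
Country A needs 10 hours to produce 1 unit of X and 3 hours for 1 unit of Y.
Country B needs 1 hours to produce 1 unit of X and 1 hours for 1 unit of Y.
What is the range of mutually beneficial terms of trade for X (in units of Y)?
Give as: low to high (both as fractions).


Opportunity cost of X for Country A = hours_X / hours_Y = 10/3 = 10/3 units of Y
Opportunity cost of X for Country B = hours_X / hours_Y = 1/1 = 1 units of Y
Terms of trade must be between the two opportunity costs.
Range: 1 to 10/3

1 to 10/3


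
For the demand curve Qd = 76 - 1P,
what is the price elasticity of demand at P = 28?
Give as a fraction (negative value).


dQ/dP = -1
At P = 28: Q = 76 - 1*28 = 48
E = (dQ/dP)(P/Q) = (-1)(28/48) = -7/12

-7/12


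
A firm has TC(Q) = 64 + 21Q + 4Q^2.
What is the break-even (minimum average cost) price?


AC(Q) = 64/Q + 21 + 4Q
To minimize: dAC/dQ = -64/Q^2 + 4 = 0
Q^2 = 64/4 = 16
Q* = 4
Min AC = 64/4 + 21 + 4*4
Min AC = 16 + 21 + 16 = 53

53


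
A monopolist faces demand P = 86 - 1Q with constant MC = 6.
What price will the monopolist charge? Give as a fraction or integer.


MR = 86 - 2Q
Set MR = MC: 86 - 2Q = 6
Q* = 40
Substitute into demand:
P* = 86 - 1*40 = 46

46


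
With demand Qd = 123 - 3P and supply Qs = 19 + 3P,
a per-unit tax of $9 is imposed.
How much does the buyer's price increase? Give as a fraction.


With a per-unit tax, the buyer's price increase depends on relative slopes.
Supply slope: d = 3, Demand slope: b = 3
Buyer's price increase = d * tax / (b + d)
= 3 * 9 / (3 + 3)
= 27 / 6 = 9/2

9/2


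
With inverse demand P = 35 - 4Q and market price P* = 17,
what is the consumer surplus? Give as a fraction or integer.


Maximum willingness to pay (at Q=0): P_max = 35
Quantity demanded at P* = 17:
Q* = (35 - 17)/4 = 9/2
CS = (1/2) * Q* * (P_max - P*)
CS = (1/2) * 9/2 * (35 - 17)
CS = (1/2) * 9/2 * 18 = 81/2

81/2


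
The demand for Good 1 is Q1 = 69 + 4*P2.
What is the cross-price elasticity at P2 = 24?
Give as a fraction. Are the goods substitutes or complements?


dQ1/dP2 = 4
At P2 = 24: Q1 = 69 + 4*24 = 165
Exy = (dQ1/dP2)(P2/Q1) = 4 * 24 / 165 = 32/55
Since Exy > 0, the goods are substitutes.

32/55 (substitutes)


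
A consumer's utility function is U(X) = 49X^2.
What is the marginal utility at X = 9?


MU = dU/dX = 49*2*X^(2-1)
MU = 98*X^1
At X = 9:
MU = 98 * 9^1
MU = 98 * 9 = 882

882


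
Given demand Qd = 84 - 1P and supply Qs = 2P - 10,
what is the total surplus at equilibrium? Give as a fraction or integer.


Find equilibrium: 84 - 1P = 2P - 10
84 + 10 = 3P
P* = 94/3 = 94/3
Q* = 2*94/3 - 10 = 158/3
Inverse demand: P = 84 - Q/1, so P_max = 84
Inverse supply: P = 5 + Q/2, so P_min = 5
CS = (1/2) * 158/3 * (84 - 94/3) = 12482/9
PS = (1/2) * 158/3 * (94/3 - 5) = 6241/9
TS = CS + PS = 12482/9 + 6241/9 = 6241/3

6241/3


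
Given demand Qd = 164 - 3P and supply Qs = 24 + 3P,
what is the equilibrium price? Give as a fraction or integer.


At equilibrium, Qd = Qs.
164 - 3P = 24 + 3P
164 - 24 = 3P + 3P
140 = 6P
P* = 140/6 = 70/3

70/3


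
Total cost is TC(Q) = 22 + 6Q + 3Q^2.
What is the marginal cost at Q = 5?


MC = dTC/dQ = 6 + 2*3*Q
At Q = 5:
MC = 6 + 6*5
MC = 6 + 30 = 36

36


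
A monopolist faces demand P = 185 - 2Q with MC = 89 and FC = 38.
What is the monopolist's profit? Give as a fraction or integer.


MR = MC: 185 - 4Q = 89
Q* = 24
P* = 185 - 2*24 = 137
Profit = (P* - MC)*Q* - FC
= (137 - 89)*24 - 38
= 48*24 - 38
= 1152 - 38 = 1114

1114


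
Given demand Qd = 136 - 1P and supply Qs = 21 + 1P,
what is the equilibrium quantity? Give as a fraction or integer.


First find equilibrium price:
136 - 1P = 21 + 1P
P* = 115/2 = 115/2
Then substitute into demand:
Q* = 136 - 1 * 115/2 = 157/2

157/2


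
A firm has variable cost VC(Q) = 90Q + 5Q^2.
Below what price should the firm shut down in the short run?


AVC(Q) = VC(Q)/Q = 90 + 5Q
AVC is increasing in Q, so minimum AVC is at Q -> 0+.
Min AVC = 90
The firm should shut down if P < 90.

90


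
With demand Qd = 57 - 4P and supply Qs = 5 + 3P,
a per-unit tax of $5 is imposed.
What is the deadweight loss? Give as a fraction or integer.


Pre-tax equilibrium quantity: Q* = 191/7
Post-tax equilibrium quantity: Q_tax = 131/7
Reduction in quantity: Q* - Q_tax = 60/7
DWL = (1/2) * tax * (Q* - Q_tax)
DWL = (1/2) * 5 * 60/7 = 150/7

150/7


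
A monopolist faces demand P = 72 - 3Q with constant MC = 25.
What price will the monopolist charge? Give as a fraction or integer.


MR = 72 - 6Q
Set MR = MC: 72 - 6Q = 25
Q* = 47/6
Substitute into demand:
P* = 72 - 3*47/6 = 97/2

97/2


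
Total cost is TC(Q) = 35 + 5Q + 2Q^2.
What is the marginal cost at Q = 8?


MC = dTC/dQ = 5 + 2*2*Q
At Q = 8:
MC = 5 + 4*8
MC = 5 + 32 = 37

37


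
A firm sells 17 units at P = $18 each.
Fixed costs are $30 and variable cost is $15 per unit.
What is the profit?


Total Revenue = P * Q = 18 * 17 = $306
Total Cost = FC + VC*Q = 30 + 15*17 = $285
Profit = TR - TC = 306 - 285 = $21

$21


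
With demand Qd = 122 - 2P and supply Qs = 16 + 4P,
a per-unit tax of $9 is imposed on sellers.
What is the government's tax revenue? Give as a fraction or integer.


With tax on sellers, new supply: Qs' = 16 + 4(P - 9)
= 4P - 20
New equilibrium quantity:
Q_new = 224/3
Tax revenue = tax * Q_new = 9 * 224/3 = 672

672


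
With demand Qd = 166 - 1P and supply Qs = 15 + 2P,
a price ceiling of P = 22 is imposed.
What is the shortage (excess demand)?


At P = 22:
Qd = 166 - 1*22 = 144
Qs = 15 + 2*22 = 59
Shortage = Qd - Qs = 144 - 59 = 85

85


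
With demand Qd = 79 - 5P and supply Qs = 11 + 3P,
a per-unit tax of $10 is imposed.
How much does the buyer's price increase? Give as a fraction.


With a per-unit tax, the buyer's price increase depends on relative slopes.
Supply slope: d = 3, Demand slope: b = 5
Buyer's price increase = d * tax / (b + d)
= 3 * 10 / (5 + 3)
= 30 / 8 = 15/4

15/4


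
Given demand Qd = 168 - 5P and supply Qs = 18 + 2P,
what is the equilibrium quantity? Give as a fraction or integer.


First find equilibrium price:
168 - 5P = 18 + 2P
P* = 150/7 = 150/7
Then substitute into demand:
Q* = 168 - 5 * 150/7 = 426/7

426/7


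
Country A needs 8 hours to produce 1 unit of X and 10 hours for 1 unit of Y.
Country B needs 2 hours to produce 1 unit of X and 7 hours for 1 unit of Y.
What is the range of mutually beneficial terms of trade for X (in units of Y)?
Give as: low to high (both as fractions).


Opportunity cost of X for Country A = hours_X / hours_Y = 8/10 = 4/5 units of Y
Opportunity cost of X for Country B = hours_X / hours_Y = 2/7 = 2/7 units of Y
Terms of trade must be between the two opportunity costs.
Range: 2/7 to 4/5

2/7 to 4/5


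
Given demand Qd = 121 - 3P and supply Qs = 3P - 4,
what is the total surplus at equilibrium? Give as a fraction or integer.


Find equilibrium: 121 - 3P = 3P - 4
121 + 4 = 6P
P* = 125/6 = 125/6
Q* = 3*125/6 - 4 = 117/2
Inverse demand: P = 121/3 - Q/3, so P_max = 121/3
Inverse supply: P = 4/3 + Q/3, so P_min = 4/3
CS = (1/2) * 117/2 * (121/3 - 125/6) = 4563/8
PS = (1/2) * 117/2 * (125/6 - 4/3) = 4563/8
TS = CS + PS = 4563/8 + 4563/8 = 4563/4

4563/4


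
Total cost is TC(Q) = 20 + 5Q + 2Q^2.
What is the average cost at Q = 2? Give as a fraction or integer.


TC(2) = 20 + 5*2 + 2*2^2
TC(2) = 20 + 10 + 8 = 38
AC = TC/Q = 38/2 = 19

19


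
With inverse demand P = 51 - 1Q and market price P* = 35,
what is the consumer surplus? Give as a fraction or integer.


Maximum willingness to pay (at Q=0): P_max = 51
Quantity demanded at P* = 35:
Q* = (51 - 35)/1 = 16
CS = (1/2) * Q* * (P_max - P*)
CS = (1/2) * 16 * (51 - 35)
CS = (1/2) * 16 * 16 = 128

128


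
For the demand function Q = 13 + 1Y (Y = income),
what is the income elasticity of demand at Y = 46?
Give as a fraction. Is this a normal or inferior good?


dQ/dY = 1
At Y = 46: Q = 13 + 1*46 = 59
Ey = (dQ/dY)(Y/Q) = 1 * 46 / 59 = 46/59
Since Ey > 0, this is a normal good.

46/59 (normal good)


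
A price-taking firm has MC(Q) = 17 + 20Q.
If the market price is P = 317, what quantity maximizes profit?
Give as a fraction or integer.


In perfect competition, profit is maximized where P = MC.
317 = 17 + 20Q
300 = 20Q
Q* = 300/20 = 15

15


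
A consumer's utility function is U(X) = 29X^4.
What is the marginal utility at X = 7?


MU = dU/dX = 29*4*X^(4-1)
MU = 116*X^3
At X = 7:
MU = 116 * 7^3
MU = 116 * 343 = 39788

39788


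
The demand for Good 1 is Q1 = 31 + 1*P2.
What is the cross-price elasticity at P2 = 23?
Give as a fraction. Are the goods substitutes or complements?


dQ1/dP2 = 1
At P2 = 23: Q1 = 31 + 1*23 = 54
Exy = (dQ1/dP2)(P2/Q1) = 1 * 23 / 54 = 23/54
Since Exy > 0, the goods are substitutes.

23/54 (substitutes)


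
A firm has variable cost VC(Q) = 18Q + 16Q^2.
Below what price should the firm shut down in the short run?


AVC(Q) = VC(Q)/Q = 18 + 16Q
AVC is increasing in Q, so minimum AVC is at Q -> 0+.
Min AVC = 18
The firm should shut down if P < 18.

18


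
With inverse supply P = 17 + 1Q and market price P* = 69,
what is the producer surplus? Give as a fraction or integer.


Minimum supply price (at Q=0): P_min = 17
Quantity supplied at P* = 69:
Q* = (69 - 17)/1 = 52
PS = (1/2) * Q* * (P* - P_min)
PS = (1/2) * 52 * (69 - 17)
PS = (1/2) * 52 * 52 = 1352

1352


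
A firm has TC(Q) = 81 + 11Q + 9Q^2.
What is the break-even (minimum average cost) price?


AC(Q) = 81/Q + 11 + 9Q
To minimize: dAC/dQ = -81/Q^2 + 9 = 0
Q^2 = 81/9 = 9
Q* = 3
Min AC = 81/3 + 11 + 9*3
Min AC = 27 + 11 + 27 = 65

65


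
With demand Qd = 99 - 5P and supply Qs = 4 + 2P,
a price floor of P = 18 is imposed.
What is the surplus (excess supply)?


At P = 18:
Qd = 99 - 5*18 = 9
Qs = 4 + 2*18 = 40
Surplus = Qs - Qd = 40 - 9 = 31

31


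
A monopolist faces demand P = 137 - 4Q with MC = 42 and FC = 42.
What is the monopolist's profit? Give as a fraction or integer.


MR = MC: 137 - 8Q = 42
Q* = 95/8
P* = 137 - 4*95/8 = 179/2
Profit = (P* - MC)*Q* - FC
= (179/2 - 42)*95/8 - 42
= 95/2*95/8 - 42
= 9025/16 - 42 = 8353/16

8353/16


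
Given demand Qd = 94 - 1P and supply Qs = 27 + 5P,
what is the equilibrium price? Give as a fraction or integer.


At equilibrium, Qd = Qs.
94 - 1P = 27 + 5P
94 - 27 = 1P + 5P
67 = 6P
P* = 67/6 = 67/6

67/6


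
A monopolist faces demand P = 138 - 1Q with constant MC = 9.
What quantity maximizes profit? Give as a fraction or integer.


TR = P*Q = (138 - 1Q)Q = 138Q - 1Q^2
MR = dTR/dQ = 138 - 2Q
Set MR = MC:
138 - 2Q = 9
129 = 2Q
Q* = 129/2 = 129/2

129/2


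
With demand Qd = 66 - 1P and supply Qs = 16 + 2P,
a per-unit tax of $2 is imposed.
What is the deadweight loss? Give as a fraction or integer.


Pre-tax equilibrium quantity: Q* = 148/3
Post-tax equilibrium quantity: Q_tax = 48
Reduction in quantity: Q* - Q_tax = 4/3
DWL = (1/2) * tax * (Q* - Q_tax)
DWL = (1/2) * 2 * 4/3 = 4/3

4/3


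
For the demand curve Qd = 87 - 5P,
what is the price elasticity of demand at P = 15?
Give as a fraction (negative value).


dQ/dP = -5
At P = 15: Q = 87 - 5*15 = 12
E = (dQ/dP)(P/Q) = (-5)(15/12) = -25/4

-25/4


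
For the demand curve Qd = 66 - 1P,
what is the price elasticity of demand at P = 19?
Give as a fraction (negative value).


dQ/dP = -1
At P = 19: Q = 66 - 1*19 = 47
E = (dQ/dP)(P/Q) = (-1)(19/47) = -19/47

-19/47


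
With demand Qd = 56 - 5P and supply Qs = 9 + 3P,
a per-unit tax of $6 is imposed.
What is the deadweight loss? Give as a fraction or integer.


Pre-tax equilibrium quantity: Q* = 213/8
Post-tax equilibrium quantity: Q_tax = 123/8
Reduction in quantity: Q* - Q_tax = 45/4
DWL = (1/2) * tax * (Q* - Q_tax)
DWL = (1/2) * 6 * 45/4 = 135/4

135/4


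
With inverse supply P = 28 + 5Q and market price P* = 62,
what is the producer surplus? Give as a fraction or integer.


Minimum supply price (at Q=0): P_min = 28
Quantity supplied at P* = 62:
Q* = (62 - 28)/5 = 34/5
PS = (1/2) * Q* * (P* - P_min)
PS = (1/2) * 34/5 * (62 - 28)
PS = (1/2) * 34/5 * 34 = 578/5

578/5


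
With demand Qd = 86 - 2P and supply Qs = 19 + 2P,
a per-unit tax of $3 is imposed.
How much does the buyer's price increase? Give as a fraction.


With a per-unit tax, the buyer's price increase depends on relative slopes.
Supply slope: d = 2, Demand slope: b = 2
Buyer's price increase = d * tax / (b + d)
= 2 * 3 / (2 + 2)
= 6 / 4 = 3/2

3/2
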